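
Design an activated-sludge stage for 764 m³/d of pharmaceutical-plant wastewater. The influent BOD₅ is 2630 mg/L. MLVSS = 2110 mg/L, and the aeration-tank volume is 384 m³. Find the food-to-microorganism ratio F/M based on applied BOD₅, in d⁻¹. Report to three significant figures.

F/M = applied load / biomass = Q·S₀/(V·X) = 764 × 2630 / (384.0 × 2110) = 2.480 d⁻¹.

F/M ≈ 2.48 d⁻¹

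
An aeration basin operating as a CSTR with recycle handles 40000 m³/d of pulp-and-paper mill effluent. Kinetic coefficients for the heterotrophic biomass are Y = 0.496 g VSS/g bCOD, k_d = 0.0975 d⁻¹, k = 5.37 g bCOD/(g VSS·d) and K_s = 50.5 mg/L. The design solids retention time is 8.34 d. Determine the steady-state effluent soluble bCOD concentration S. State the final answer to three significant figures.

S ≈ 4.49 mg/L

From the Monod/SRT balance for a CMAS, S = K_s·(1+k_d θ_c)/[θ_c·(Y k − k_d) − 1] = 50.5 × (1 + 0.0975 × 8.34) / [8.34 × (0.496 × 5.37 − 0.0975) − 1] = 91.56 / 20.40 = 4.488 mg/L.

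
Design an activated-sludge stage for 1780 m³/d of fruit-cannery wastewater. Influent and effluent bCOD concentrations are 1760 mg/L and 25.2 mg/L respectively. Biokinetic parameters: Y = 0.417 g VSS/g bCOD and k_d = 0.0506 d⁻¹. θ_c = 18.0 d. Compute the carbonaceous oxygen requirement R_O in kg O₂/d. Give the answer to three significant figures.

The observed yield is Y_obs = Y/(1 + k_d·θ_c) = 0.417 / (1 + 0.0506 × 18.0) = 0.417 / 1.911 = 0.2182 g VSS per g bCOD removed.
ΔS = 1760 − 25.2 = 1735 mg/L, so the substrate removal rate is 1780 × 1735/1000 = 3088 kg bCOD/d.
Biomass synthesised: P_X = Y_obs × 3088 = 673.9 kg VSS/d.
Carbonaceous O₂ demand = substrate oxidised − cell-mass equivalent = 3088 − 1.42 × 673.9 = 2131 kg O₂/d.

R_O ≈ 2130 kg O₂/d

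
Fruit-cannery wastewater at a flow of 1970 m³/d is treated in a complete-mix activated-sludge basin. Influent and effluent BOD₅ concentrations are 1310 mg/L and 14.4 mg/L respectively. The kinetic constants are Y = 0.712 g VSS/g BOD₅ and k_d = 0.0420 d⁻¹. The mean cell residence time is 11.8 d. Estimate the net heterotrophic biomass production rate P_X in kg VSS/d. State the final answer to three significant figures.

P_X ≈ 1220 kg VSS/d

The observed yield is Y_obs = Y/(1 + k_d·θ_c) = 0.712 / (1 + 0.0420 × 11.8) = 0.712 / 1.496 = 0.4761 g VSS per g BOD₅ removed.
ΔS = 1310 − 14.4 = 1296 mg/L, so the substrate removal rate is 1970 × 1296/1000 = 2552 kg BOD₅/d.
Biomass produced: P_X = Y_obs·Q·ΔS = 0.4761 × 2552 ≈ 1215 kg VSS/d.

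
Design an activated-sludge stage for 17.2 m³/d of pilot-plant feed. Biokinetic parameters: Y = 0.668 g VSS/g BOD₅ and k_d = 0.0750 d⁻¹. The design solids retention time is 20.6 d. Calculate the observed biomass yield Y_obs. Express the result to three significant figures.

Correct the yield for decay: Y_obs = Y/(1 + k_d θ_c) = 0.668 / (1 + 0.0750 × 20.6) = 0.668 / 2.545 = 0.2625.

Y_obs ≈ 0.262 g VSS/g BOD₅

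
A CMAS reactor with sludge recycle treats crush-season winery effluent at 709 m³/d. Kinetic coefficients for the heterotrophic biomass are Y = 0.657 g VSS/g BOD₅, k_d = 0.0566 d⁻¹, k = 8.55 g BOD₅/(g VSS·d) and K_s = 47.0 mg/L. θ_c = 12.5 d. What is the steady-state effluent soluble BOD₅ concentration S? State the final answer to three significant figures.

S ≈ 1.17 mg/L

For a completely mixed reactor with recycle the Lawrence–McCarty relation gives S = K_s·(1 + k_d·θ_c) / [θ_c·(Y·k − k_d) − 1] = 47.0 × (1 + 0.0566 × 12.5) / [12.5 × (0.657 × 8.55 − 0.0566) − 1] = 80.25 / 68.51 = 1.171 mg/L.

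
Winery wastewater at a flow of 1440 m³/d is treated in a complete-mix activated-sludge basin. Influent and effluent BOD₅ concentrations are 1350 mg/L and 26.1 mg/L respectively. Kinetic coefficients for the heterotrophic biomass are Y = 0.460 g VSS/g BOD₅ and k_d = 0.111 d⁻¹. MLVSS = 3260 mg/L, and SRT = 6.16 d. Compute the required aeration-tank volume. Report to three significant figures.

V ≈ 984 m³

Rearranging the biomass balance for a CMAS with decay, V = Y·Q·ΔS·θ_c / [X·(1+k_d θ_c)] = 0.460 × 1440 × (1350 − 26.1) × 6.16 / [3260 × (1 + 0.111 × 6.16)] = 5.4×10^6 / 5489 = 984.1 m³.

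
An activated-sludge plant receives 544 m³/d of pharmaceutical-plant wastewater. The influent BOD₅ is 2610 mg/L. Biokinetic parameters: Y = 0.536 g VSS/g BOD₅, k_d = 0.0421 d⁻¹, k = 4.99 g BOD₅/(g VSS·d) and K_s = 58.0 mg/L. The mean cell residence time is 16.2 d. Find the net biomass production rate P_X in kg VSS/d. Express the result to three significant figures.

P_X ≈ 452 kg VSS/d

Effluent substrate depends only on kinetics and SRT: S = K_s(1 + k_d θ_c) / [θ_c(Yk − k_d) − 1] = 58.0 × (1 + 0.0421 × 16.2) / [16.2 × (0.536 × 4.99 − 0.0421) − 1] = 97.56 / 41.65 = 2.342 mg/L.
Observed yield with endogenous decay: Y_obs = Y / (1 + k_d·θ_c) = 0.536 / (1 + 0.0421 × 16.2) = 0.536 / 1.682 = 0.3187 g VSS/g BOD₅.
Mass of BOD₅ removed per day: Q(S₀ − S) = 544 × 2608 g/m³ = 1419 kg/d.
Biomass produced: P_X = Y_obs·Q·ΔS = 0.3187 × 1419 ≈ 452.0 kg VSS/d.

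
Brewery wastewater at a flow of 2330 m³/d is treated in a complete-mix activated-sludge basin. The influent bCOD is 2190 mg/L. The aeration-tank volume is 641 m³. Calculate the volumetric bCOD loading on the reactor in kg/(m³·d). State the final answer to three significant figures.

L_v = Q S₀ / V = 2330 × 2190 × 10⁻³ / 641.0 = 7.961 kg/(m³·d).

L_v ≈ 7.96 kg bCOD/(m³·d)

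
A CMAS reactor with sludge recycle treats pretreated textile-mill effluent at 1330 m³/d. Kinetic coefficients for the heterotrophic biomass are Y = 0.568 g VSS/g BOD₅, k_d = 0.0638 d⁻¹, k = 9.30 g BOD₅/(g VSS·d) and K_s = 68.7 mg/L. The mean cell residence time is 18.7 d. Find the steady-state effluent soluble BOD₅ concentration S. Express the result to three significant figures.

Effluent substrate depends only on kinetics and SRT: S = K_s(1 + k_d θ_c) / [θ_c(Yk − k_d) − 1] = 68.7 × (1 + 0.0638 × 18.7) / [18.7 × (0.568 × 9.30 − 0.0638) − 1] = 150.7 / 96.59 = 1.560 mg/L.

S ≈ 1.56 mg/L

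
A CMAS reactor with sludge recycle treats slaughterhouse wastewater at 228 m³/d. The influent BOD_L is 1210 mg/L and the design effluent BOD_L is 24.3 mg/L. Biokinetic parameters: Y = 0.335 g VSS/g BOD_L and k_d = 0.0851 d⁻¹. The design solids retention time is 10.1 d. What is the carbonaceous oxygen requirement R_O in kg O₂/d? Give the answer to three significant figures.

Y_obs = Y / (1 + k_d θ_c) = 0.335 / (1 + 0.0851 × 10.1) = 0.335 / 1.860 = 0.1802.
Mass of BOD_L removed per day: Q(S₀ − S) = 228 × 1186 g/m³ = 270.3 kg/d.
Biomass synthesised: P_X = Y_obs × 270.3 = 48.70 kg VSS/d.
Carbonaceous O₂ demand = substrate oxidised − cell-mass equivalent = 270.3 − 1.42 × 48.70 = 201.2 kg O₂/d.

R_O ≈ 201 kg O₂/d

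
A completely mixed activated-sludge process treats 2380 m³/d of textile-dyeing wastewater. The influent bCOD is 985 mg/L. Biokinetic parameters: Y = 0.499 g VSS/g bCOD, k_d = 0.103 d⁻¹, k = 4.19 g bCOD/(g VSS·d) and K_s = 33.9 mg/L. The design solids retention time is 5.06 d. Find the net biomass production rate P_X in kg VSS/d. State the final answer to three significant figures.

Effluent substrate depends only on kinetics and SRT: S = K_s(1 + k_d θ_c) / [θ_c(Yk − k_d) − 1] = 33.9 × (1 + 0.103 × 5.06) / [5.06 × (0.499 × 4.19 − 0.103) − 1] = 51.57 / 9.058 = 5.693 mg/L.
Y_obs = Y / (1 + k_d θ_c) = 0.499 / (1 + 0.103 × 5.06) = 0.499 / 1.521 = 0.3280.
ΔS = 985 − 5.69 = 979.3 mg/L, so the substrate removal rate is 2380 × 979.3/1000 = 2331 kg bCOD/d.
Net biomass production P_X = Y_obs × Q·(S₀ − S) = 0.3280 × 2331 = 764.6 kg VSS/d.

P_X ≈ 765 kg VSS/d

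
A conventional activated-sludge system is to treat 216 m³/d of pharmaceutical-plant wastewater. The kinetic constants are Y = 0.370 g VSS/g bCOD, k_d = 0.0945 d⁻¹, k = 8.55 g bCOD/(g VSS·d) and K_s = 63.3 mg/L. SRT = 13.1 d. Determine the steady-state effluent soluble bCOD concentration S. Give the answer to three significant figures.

For a completely mixed reactor with recycle the Lawrence–McCarty relation gives S = K_s·(1 + k_d·θ_c) / [θ_c·(Y·k − k_d) − 1] = 63.3 × (1 + 0.0945 × 13.1) / [13.1 × (0.370 × 8.55 − 0.0945) − 1] = 141.7 / 39.20 = 3.613 mg/L.

S ≈ 3.61 mg/L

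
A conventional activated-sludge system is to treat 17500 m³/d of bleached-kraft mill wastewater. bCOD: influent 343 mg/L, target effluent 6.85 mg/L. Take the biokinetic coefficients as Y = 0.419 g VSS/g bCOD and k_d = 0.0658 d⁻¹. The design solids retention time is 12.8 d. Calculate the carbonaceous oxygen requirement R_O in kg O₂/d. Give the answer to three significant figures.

The observed yield is Y_obs = Y/(1 + k_d·θ_c) = 0.419 / (1 + 0.0658 × 12.8) = 0.419 / 1.842 = 0.2274 g VSS per g bCOD removed.
Substrate removed = Q·(S₀ − S) = 17500 m³/d × (343 − 6.85) g/m³ = 5.88×10^6 g/d = 5883 kg/d.
P_X = Y_obs·Q·(S₀ − S) = 0.2274 × 5883 = 1338 kg VSS/d.
R_O = Q·ΔS − 1.42 P_X = 5883 − 1900 = 3983 kg O₂/d.

R_O ≈ 3980 kg O₂/d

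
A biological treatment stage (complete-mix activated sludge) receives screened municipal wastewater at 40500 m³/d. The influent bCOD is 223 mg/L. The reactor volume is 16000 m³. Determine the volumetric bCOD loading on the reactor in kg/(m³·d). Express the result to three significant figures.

L_v ≈ 0.564 kg bCOD/(m³·d)

Applied bCOD load per unit volume = Q·S₀/V = (40500 × 223/1000)/16000 = 0.5645 kg bCOD·m⁻³·d⁻¹.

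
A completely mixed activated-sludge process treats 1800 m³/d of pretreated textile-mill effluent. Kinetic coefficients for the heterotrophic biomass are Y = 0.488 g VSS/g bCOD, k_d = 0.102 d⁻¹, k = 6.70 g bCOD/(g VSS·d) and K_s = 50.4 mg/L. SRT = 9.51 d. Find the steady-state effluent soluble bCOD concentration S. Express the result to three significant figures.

S ≈ 3.41 mg/L

For a completely mixed reactor with recycle the Lawrence–McCarty relation gives S = K_s·(1 + k_d·θ_c) / [θ_c·(Y·k − k_d) − 1] = 50.4 × (1 + 0.102 × 9.51) / [9.51 × (0.488 × 6.70 − 0.102) − 1] = 99.29 / 29.12 = 3.409 mg/L.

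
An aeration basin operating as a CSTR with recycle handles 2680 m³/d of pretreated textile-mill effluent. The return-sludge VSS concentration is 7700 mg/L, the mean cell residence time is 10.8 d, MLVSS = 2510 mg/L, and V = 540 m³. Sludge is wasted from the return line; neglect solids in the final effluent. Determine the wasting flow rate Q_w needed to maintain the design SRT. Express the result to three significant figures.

Q_w ≈ 16.3 m³/d

Wasting from the return line (neglecting effluent solids): Q_w = V·X / (θ_c·X_r) = 540.0 × 2510 / (10.8 × 7700) = 16.30 m³/d.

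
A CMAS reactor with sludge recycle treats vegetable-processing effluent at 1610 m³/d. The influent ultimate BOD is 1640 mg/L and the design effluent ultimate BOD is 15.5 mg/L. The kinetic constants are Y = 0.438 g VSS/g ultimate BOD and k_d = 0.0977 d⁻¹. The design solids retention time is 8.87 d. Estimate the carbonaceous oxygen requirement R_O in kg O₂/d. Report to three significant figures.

R_O ≈ 1740 kg O₂/d

The observed yield is Y_obs = Y/(1 + k_d·θ_c) = 0.438 / (1 + 0.0977 × 8.87) = 0.438 / 1.867 = 0.2347 g VSS per g ultimate BOD removed.
Q·(S₀ − S) = 1610 × (1640 − 15.5) × 10⁻³ = 2615 kg/d removed.
Biomass synthesised: P_X = Y_obs × 2615 = 613.7 kg VSS/d.
Carbonaceous O₂ demand = substrate oxidised − cell-mass equivalent = 2615 − 1.42 × 613.7 = 1744 kg O₂/d.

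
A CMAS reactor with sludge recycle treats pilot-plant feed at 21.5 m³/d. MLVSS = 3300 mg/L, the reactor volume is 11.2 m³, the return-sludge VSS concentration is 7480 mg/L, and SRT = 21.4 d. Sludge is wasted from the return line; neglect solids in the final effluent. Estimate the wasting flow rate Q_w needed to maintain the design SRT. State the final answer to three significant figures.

Q_w ≈ 0.231 m³/d

Q_w = (V·X)/(θ_c X_r) = 11.20 × 3300 / (21.4 × 7480) = 0.2309 m³/d.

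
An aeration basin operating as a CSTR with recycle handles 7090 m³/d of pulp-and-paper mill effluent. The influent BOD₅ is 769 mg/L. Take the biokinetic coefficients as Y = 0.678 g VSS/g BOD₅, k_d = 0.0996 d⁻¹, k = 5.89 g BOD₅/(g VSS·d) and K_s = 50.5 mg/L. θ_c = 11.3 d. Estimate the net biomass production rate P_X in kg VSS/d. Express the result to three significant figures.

From the Monod/SRT balance for a CMAS, S = K_s·(1+k_d θ_c)/[θ_c·(Y k − k_d) − 1] = 50.5 × (1 + 0.0996 × 11.3) / [11.3 × (0.678 × 5.89 − 0.0996) − 1] = 107.3 / 43.00 = 2.496 mg/L.
Y_obs = Y / (1 + k_d θ_c) = 0.678 / (1 + 0.0996 × 11.3) = 0.678 / 2.125 = 0.3190.
Substrate removed = Q·(S₀ − S) = 7090 m³/d × (769 − 2.50) g/m³ = 5.43×10^6 g/d = 5434 kg/d.
Net biomass production P_X = Y_obs × Q·(S₀ − S) = 0.3190 × 5434 = 1734 kg VSS/d.

P_X ≈ 1730 kg VSS/d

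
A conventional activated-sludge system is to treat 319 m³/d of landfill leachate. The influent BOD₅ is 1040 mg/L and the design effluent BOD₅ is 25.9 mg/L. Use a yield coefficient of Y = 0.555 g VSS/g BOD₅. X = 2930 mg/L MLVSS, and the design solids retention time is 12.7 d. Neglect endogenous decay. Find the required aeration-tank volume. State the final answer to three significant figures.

V ≈ 778 m³

With k_d = 0 the design equation reduces to V = Y Q (S₀−S) θ_c / X = 0.555 × 319 × (1040 − 25.9) × 12.7 / 2930 = 778.2 m³.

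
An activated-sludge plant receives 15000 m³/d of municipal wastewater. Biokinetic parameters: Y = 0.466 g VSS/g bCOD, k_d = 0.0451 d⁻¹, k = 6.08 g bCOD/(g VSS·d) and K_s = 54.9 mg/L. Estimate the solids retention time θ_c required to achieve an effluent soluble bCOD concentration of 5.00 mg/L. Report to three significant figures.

θ_c ≈ 5.22 d

From 1/θ_c = Y·k·S/(K_s + S) − k_d: Y·k·S/(K_s+S) = 0.466 × 6.08 × 5.00 / (54.9 + 5.00) = 0.2365 d⁻¹.
θ_c = 1/(μ − k_d) = 1/(0.2365 − 0.0451) = 1/0.1914 = 5.225 d.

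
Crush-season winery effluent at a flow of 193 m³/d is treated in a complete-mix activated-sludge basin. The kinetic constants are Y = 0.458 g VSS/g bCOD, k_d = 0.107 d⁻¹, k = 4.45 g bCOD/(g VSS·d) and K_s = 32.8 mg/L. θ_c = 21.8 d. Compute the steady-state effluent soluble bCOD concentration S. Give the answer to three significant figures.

S ≈ 2.66 mg/L

Effluent substrate depends only on kinetics and SRT: S = K_s(1 + k_d θ_c) / [θ_c(Yk − k_d) − 1] = 32.8 × (1 + 0.107 × 21.8) / [21.8 × (0.458 × 4.45 − 0.107) − 1] = 109.3 / 41.10 = 2.660 mg/L.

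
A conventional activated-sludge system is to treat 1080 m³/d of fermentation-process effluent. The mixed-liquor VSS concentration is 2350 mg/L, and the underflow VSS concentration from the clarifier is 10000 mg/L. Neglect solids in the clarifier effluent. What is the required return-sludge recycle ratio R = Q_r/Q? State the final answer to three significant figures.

R ≈ 0.307

Solids balance on the clarifier gives (1+R)X = R·X_r, so R = X/(X_r − X) = 2350 / (10000 − 2350) = 0.3072.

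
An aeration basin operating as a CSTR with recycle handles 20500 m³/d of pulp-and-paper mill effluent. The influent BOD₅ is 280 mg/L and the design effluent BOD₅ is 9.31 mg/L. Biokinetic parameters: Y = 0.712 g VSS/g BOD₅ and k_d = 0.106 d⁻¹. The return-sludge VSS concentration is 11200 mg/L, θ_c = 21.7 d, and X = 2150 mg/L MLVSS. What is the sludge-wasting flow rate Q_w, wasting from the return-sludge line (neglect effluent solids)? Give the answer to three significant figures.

From the SRT design equation V = Y Q (S₀−S) θ_c / [X (1 + k_d θ_c)] = 0.712 × 20500 × (280 − 9.31) × 21.7 / [2150 × (1 + 0.106 × 21.7)] = 8.57×10^7 / 7095 = 12083 m³.
θ_c = V·X/(Q_w·X_r) when wasting from the recycle, so Q_w = V·X/(θ_c·X_r) = 12083 × 2150 / (21.7 × 11200) = 106.9 m³/d.

Q_w ≈ 107 m³/d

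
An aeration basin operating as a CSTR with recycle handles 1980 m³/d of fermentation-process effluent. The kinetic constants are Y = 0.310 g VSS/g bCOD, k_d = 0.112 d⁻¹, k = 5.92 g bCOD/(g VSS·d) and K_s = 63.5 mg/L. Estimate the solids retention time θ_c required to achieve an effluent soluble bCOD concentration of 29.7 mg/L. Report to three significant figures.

θ_c ≈ 2.11 d

Specific growth rate at S = 29.7 mg/L: μ = YkS/(K_s+S) = 0.310·5.92·29.7/(63.5+29.7) = 0.5848 d⁻¹.
Then 1/θ_c = μ − k_d = 0.5848 − 0.112 = 0.4728 d⁻¹, giving θ_c = 2.115 d.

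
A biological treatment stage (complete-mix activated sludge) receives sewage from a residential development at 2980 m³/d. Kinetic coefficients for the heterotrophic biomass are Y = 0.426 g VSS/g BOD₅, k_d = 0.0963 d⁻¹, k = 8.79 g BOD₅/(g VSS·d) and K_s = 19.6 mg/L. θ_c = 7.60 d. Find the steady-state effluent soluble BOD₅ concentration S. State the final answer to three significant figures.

Effluent substrate depends only on kinetics and SRT: S = K_s(1 + k_d θ_c) / [θ_c(Yk − k_d) − 1] = 19.6 × (1 + 0.0963 × 7.60) / [7.60 × (0.426 × 8.79 − 0.0963) − 1] = 33.94 / 26.73 = 1.270 mg/L.

S ≈ 1.27 mg/L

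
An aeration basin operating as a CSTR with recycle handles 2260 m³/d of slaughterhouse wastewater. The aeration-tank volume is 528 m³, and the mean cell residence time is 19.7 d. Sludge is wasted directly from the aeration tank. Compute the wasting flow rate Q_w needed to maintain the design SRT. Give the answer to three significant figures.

For wasting at MLVSS concentration, Q_w = V/θ_c = 528.0/19.7 = 26.80 m³/d.

Q_w ≈ 26.8 m³/d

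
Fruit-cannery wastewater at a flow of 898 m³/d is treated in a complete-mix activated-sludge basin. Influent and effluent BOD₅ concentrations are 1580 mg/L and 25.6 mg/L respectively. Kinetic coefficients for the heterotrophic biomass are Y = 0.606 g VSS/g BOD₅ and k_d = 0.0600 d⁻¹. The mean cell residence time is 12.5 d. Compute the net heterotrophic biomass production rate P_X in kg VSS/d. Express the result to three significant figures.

The observed yield is Y_obs = Y/(1 + k_d·θ_c) = 0.606 / (1 + 0.0600 × 12.5) = 0.606 / 1.750 = 0.3463 g VSS per g BOD₅ removed.
Substrate removed = Q·(S₀ − S) = 898 m³/d × (1580 − 25.6) g/m³ = 1.4×10^6 g/d = 1396 kg/d.
So the net sludge growth is P_X = 0.3463 × 1396 = 483.4 kg VSS/d.

P_X ≈ 483 kg VSS/d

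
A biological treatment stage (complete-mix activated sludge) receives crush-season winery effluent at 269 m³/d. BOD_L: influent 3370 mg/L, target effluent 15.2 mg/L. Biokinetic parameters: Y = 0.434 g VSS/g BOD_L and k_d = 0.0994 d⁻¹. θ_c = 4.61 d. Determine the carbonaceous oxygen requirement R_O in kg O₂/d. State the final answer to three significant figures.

Y_obs = Y / (1 + k_d θ_c) = 0.434 / (1 + 0.0994 × 4.61) = 0.434 / 1.458 = 0.2976.
Mass of BOD_L removed per day: Q(S₀ − S) = 269 × 3355 g/m³ = 902.4 kg/d.
Biomass synthesised: P_X = Y_obs × 902.4 = 268.6 kg VSS/d.
R_O = Q·(S₀ − S) − 1.42·P_X = 902.4 − 1.42 × 268.6 = 521.1 kg O₂/d.

R_O ≈ 521 kg O₂/d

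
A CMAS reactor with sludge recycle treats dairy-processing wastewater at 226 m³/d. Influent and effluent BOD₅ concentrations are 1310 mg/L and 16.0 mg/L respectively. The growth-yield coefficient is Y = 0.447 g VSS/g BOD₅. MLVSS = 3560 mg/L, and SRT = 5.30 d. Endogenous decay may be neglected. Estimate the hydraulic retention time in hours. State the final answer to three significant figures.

V·X = Y·Q·ΔS·θ_c gives V = 0.447 × 226 × (1310 − 16.0) × 5.30 / 3560 = 194.6 m³.
Hydraulic retention time τ = V/Q = 194.6 / 226 = 0.8611 d = 20.67 h.

τ ≈ 20.7 h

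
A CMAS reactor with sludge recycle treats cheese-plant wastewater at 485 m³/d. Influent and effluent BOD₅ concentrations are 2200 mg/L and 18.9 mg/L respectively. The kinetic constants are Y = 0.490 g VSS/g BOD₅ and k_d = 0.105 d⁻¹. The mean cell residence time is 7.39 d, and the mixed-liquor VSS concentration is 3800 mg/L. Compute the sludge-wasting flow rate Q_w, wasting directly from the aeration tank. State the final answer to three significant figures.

Q_w ≈ 76.8 m³/d

From the SRT design equation V = Y Q (S₀−S) θ_c / [X (1 + k_d θ_c)] = 0.490 × 485 × (2200 − 18.9) × 7.39 / [3800 × (1 + 0.105 × 7.39)] = 3.83×10^6 / 6749 = 567.6 m³.
With mixed-liquor wasting, θ_c = V/Q_w, so Q_w = V/θ_c = 567.6/7.39 = 76.81 m³/d.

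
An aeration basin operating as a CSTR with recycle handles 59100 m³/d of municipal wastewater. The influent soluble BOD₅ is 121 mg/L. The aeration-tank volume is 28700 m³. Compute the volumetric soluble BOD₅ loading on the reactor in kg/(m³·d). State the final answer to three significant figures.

L_v ≈ 0.249 kg soluble BOD₅/(m³·d)

Applied soluble BOD₅ load per unit volume = Q·S₀/V = (59100 × 121/1000)/28700 = 0.2492 kg soluble BOD₅·m⁻³·d⁻¹.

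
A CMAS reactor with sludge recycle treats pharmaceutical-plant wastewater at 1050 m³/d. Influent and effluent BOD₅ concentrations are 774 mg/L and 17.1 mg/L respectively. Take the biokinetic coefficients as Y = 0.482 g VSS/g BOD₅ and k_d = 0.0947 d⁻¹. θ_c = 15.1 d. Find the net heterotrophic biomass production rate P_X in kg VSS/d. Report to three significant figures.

Correct the yield for decay: Y_obs = Y/(1 + k_d θ_c) = 0.482 / (1 + 0.0947 × 15.1) = 0.482 / 2.430 = 0.1984.
Substrate removed = Q·(S₀ − S) = 1050 m³/d × (774 − 17.1) g/m³ = 7.95×10^5 g/d = 794.7 kg/d.
So the net sludge growth is P_X = 0.1984 × 794.7 = 157.6 kg VSS/d.

P_X ≈ 158 kg VSS/d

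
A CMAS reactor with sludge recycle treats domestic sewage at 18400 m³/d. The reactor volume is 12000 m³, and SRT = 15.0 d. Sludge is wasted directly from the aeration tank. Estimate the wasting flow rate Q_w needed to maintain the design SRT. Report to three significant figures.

For wasting at MLVSS concentration, Q_w = V/θ_c = 12000/15.0 = 800.0 m³/d.

Q_w ≈ 800 m³/d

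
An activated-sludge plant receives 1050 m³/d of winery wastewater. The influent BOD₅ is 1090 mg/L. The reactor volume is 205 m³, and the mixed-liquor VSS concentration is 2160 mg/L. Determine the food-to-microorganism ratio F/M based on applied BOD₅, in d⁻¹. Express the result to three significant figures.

F/M ≈ 2.58 d⁻¹

F/M = applied load / biomass = Q·S₀/(V·X) = 1050 × 1090 / (205.0 × 2160) = 2.585 d⁻¹.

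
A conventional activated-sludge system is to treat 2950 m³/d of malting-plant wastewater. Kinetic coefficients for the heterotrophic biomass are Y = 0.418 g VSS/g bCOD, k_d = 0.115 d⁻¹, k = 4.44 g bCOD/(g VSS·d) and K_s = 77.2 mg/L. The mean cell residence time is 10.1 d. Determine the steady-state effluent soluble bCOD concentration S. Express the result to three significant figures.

From the Monod/SRT balance for a CMAS, S = K_s·(1+k_d θ_c)/[θ_c·(Y k − k_d) − 1] = 77.2 × (1 + 0.115 × 10.1) / [10.1 × (0.418 × 4.44 − 0.115) − 1] = 166.9 / 16.58 = 10.06 mg/L.

S ≈ 10.1 mg/L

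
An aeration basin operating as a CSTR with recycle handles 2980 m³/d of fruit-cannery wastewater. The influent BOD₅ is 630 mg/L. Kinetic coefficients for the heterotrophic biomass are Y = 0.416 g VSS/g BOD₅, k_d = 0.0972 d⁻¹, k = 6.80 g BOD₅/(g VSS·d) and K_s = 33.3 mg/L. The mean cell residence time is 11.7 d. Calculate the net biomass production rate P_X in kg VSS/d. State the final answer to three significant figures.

For a completely mixed reactor with recycle the Lawrence–McCarty relation gives S = K_s·(1 + k_d·θ_c) / [θ_c·(Y·k − k_d) − 1] = 33.3 × (1 + 0.0972 × 11.7) / [11.7 × (0.416 × 6.80 − 0.0972) − 1] = 71.17 / 30.96 = 2.299 mg/L.
Correct the yield for decay: Y_obs = Y/(1 + k_d θ_c) = 0.416 / (1 + 0.0972 × 11.7) = 0.416 / 2.137 = 0.1946.
Q·(S₀ − S) = 2980 × (630 − 2.30) × 10⁻³ = 1871 kg/d removed.
Biomass produced: P_X = Y_obs·Q·ΔS = 0.1946 × 1871 ≈ 364.1 kg VSS/d.

P_X ≈ 364 kg VSS/d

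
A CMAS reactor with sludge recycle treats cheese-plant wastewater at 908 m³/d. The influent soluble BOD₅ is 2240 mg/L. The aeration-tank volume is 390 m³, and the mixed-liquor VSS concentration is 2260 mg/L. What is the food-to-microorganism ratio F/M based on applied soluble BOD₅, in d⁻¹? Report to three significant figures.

F/M = Q·S₀ / (V·X) = 908 × 2240 / (390.0 × 2260) = 2.308 g soluble BOD₅·(g VSS·d)⁻¹.

F/M ≈ 2.31 d⁻¹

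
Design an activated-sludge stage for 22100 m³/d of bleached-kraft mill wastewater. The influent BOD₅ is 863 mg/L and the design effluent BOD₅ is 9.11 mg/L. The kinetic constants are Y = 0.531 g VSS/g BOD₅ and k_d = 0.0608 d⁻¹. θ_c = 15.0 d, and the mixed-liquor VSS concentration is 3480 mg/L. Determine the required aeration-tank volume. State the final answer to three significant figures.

Rearranging the biomass balance for a CMAS with decay, V = Y·Q·ΔS·θ_c / [X·(1+k_d θ_c)] = 0.531 × 22100 × (863 − 9.11) × 15.0 / [3480 × (1 + 0.0608 × 15.0)] = 1.5×10^8 / 6654 = 22590 m³.

V ≈ 22600 m³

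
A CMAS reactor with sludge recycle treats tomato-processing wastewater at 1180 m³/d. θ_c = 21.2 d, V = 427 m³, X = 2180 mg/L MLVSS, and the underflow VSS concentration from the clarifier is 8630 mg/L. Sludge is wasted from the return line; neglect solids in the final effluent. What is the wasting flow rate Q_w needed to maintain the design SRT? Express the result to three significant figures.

Wasting from the return line (neglecting effluent solids): Q_w = V·X / (θ_c·X_r) = 427.0 × 2180 / (21.2 × 8630) = 5.088 m³/d.

Q_w ≈ 5.09 m³/d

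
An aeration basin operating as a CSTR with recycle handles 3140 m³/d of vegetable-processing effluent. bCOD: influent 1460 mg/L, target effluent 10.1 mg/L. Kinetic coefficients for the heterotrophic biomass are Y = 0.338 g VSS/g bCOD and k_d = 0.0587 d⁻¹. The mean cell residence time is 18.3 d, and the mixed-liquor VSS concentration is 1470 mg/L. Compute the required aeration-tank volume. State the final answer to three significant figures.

V ≈ 9240 m³

Rearranging the biomass balance for a CMAS with decay, V = Y·Q·ΔS·θ_c / [X·(1+k_d θ_c)] = 0.338 × 3140 × (1460 − 10.1) × 18.3 / [1470 × (1 + 0.0587 × 18.3)] = 2.82×10^7 / 3049 = 9236 m³.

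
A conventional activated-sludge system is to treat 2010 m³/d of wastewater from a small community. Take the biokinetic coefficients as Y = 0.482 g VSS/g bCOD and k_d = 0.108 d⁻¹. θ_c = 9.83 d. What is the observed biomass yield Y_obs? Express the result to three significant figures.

Correct the yield for decay: Y_obs = Y/(1 + k_d θ_c) = 0.482 / (1 + 0.108 × 9.83) = 0.482 / 2.062 = 0.2338.

Y_obs ≈ 0.234 g VSS/g bCOD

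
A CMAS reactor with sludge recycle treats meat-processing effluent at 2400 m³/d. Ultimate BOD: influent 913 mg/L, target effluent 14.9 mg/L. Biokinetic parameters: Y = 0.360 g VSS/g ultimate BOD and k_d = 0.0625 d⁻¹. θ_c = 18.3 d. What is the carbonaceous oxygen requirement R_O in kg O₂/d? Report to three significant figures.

The observed yield is Y_obs = Y/(1 + k_d·θ_c) = 0.360 / (1 + 0.0625 × 18.3) = 0.360 / 2.144 = 0.1679 g VSS per g ultimate BOD removed.
Substrate removed = Q·(S₀ − S) = 2400 m³/d × (913 − 14.9) g/m³ = 2.16×10^6 g/d = 2155 kg/d.
Net sludge production P_X = 0.1679 × 2155 = 362.0 kg VSS/d.
R_O = Q·(S₀ − S) − 1.42·P_X = 2155 − 1.42 × 362.0 = 1641 kg O₂/d.

R_O ≈ 1640 kg O₂/d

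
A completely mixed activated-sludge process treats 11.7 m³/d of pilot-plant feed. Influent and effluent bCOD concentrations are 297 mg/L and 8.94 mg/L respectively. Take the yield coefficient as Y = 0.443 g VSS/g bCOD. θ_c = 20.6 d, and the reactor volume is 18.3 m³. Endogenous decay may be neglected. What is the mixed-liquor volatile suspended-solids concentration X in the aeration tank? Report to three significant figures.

From V·X = Y·Q·(S₀ − S)·θ_c (decay neglected): X = 0.443 × 11.7 × (297 − 8.94) × 20.6 / 18.3 = 1681 mg/L.

X ≈ 1680 mg/L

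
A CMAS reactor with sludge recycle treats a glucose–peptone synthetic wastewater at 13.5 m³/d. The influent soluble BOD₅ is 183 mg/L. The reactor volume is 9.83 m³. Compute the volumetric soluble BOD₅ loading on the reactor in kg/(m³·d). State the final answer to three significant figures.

L_v ≈ 0.251 kg soluble BOD₅/(m³·d)

L_v = Q S₀ / V = 13.5 × 183 × 10⁻³ / 9.830 = 0.2513 kg/(m³·d).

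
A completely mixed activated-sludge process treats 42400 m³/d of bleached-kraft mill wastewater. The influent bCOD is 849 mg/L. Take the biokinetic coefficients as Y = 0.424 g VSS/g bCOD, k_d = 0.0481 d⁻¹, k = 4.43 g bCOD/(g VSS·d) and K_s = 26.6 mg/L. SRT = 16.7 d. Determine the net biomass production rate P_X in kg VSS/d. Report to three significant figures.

P_X ≈ 8450 kg VSS/d

Effluent substrate depends only on kinetics and SRT: S = K_s(1 + k_d θ_c) / [θ_c(Yk − k_d) − 1] = 26.6 × (1 + 0.0481 × 16.7) / [16.7 × (0.424 × 4.43 − 0.0481) − 1] = 47.97 / 29.56 = 1.622 mg/L.
Observed yield with endogenous decay: Y_obs = Y / (1 + k_d·θ_c) = 0.424 / (1 + 0.0481 × 16.7) = 0.424 / 1.803 = 0.2351 g VSS/g bCOD.
ΔS = 849 − 1.62 = 847.4 mg/L, so the substrate removal rate is 42400 × 847.4/1000 = 35929 kg bCOD/d.
Net biomass production P_X = Y_obs × Q·(S₀ − S) = 0.2351 × 35929 = 8448 kg VSS/d.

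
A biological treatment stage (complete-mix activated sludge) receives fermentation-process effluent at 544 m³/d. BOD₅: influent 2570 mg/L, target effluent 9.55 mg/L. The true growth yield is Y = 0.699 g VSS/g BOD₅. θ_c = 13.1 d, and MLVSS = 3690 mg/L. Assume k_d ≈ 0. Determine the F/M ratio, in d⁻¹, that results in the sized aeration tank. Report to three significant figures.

F/M ≈ 0.110 d⁻¹

Biomass mass balance (decay neglected): V·X = Y·Q·(S₀ − S)·θ_c, so V = 0.699 × 544 × (2570 − 9.55) × 13.1 / 3690 = 3457 m³.
Food-to-microorganism ratio F/M = Q S₀ / (V X) = 544 × 2570 / (3457 × 3690) = 0.1096 d⁻¹.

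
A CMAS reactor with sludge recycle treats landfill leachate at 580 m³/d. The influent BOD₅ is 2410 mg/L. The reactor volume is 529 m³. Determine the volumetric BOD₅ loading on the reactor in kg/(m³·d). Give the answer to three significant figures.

Applied BOD₅ load per unit volume = Q·S₀/V = (580 × 2410/1000)/529.0 = 2.642 kg BOD₅·m⁻³·d⁻¹.

L_v ≈ 2.64 kg BOD₅/(m³·d)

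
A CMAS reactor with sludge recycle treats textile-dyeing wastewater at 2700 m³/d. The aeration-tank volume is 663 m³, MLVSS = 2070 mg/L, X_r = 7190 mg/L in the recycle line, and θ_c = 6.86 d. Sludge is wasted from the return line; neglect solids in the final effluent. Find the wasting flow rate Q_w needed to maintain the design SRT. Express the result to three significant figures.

Wasting from the return line (neglecting effluent solids): Q_w = V·X / (θ_c·X_r) = 663.0 × 2070 / (6.86 × 7190) = 27.82 m³/d.

Q_w ≈ 27.8 m³/d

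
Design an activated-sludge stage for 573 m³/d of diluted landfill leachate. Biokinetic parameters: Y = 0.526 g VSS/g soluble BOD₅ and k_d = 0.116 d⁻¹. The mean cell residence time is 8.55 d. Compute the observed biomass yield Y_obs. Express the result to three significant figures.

Observed yield with endogenous decay: Y_obs = Y / (1 + k_d·θ_c) = 0.526 / (1 + 0.116 × 8.55) = 0.526 / 1.992 = 0.2641 g VSS/g soluble BOD₅.

Y_obs ≈ 0.264 g VSS/g soluble BOD₅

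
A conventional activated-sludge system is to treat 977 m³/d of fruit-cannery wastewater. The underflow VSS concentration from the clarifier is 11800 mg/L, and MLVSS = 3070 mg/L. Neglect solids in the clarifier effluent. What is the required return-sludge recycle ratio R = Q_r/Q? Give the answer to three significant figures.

R ≈ 0.352

R = Q_r/Q = X/(X_r − X) = 3070 / (11800 − 3070) = 0.3517.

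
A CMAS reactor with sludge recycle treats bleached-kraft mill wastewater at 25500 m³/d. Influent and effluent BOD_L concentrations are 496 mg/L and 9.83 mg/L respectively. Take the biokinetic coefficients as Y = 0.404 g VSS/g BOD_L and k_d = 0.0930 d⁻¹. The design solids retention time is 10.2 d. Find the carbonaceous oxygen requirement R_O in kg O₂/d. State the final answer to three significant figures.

Correct the yield for decay: Y_obs = Y/(1 + k_d θ_c) = 0.404 / (1 + 0.0930 × 10.2) = 0.404 / 1.949 = 0.2073.
ΔS = 496 − 9.83 = 486.2 mg/L, so the substrate removal rate is 25500 × 486.2/1000 = 12397 kg BOD_L/d.
Biomass synthesised: P_X = Y_obs × 12397 = 2570 kg VSS/d.
R_O = Q·ΔS − 1.42 P_X = 12397 − 3650 = 8747 kg O₂/d.

R_O ≈ 8750 kg O₂/d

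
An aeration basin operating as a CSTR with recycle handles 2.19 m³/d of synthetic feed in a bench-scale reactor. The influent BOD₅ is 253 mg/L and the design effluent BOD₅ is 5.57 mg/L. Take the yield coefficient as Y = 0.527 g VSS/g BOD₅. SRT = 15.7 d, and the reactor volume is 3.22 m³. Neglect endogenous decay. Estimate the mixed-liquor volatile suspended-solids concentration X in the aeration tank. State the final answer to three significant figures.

X = Y·Q·ΔS·θ_c / V = 0.527 × 2.19 × (253 − 5.57) × 15.7 / 3.22 = 1392 mg/L.

X ≈ 1390 mg/L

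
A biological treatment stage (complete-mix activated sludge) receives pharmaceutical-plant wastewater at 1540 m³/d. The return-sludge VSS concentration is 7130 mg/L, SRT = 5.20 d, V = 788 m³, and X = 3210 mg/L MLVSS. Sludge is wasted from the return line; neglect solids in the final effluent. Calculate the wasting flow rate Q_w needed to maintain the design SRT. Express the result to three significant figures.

Wasting from the return line (neglecting effluent solids): Q_w = V·X / (θ_c·X_r) = 788.0 × 3210 / (5.20 × 7130) = 68.22 m³/d.

Q_w ≈ 68.2 m³/d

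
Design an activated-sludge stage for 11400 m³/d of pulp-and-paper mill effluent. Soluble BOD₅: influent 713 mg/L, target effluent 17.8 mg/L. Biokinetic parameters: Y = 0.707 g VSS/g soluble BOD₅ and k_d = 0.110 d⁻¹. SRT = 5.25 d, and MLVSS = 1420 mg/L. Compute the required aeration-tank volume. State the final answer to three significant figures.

V ≈ 13100 m³

From the SRT design equation V = Y Q (S₀−S) θ_c / [X (1 + k_d θ_c)] = 0.707 × 11400 × (713 − 17.8) × 5.25 / [1420 × (1 + 0.110 × 5.25)] = 2.94×10^7 / 2240 = 13132 m³.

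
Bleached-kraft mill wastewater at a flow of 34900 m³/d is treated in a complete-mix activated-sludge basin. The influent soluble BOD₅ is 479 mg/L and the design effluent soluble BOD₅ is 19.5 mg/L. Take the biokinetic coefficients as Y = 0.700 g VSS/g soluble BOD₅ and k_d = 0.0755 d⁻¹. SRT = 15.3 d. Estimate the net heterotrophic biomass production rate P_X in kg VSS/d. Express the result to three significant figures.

P_X ≈ 5210 kg VSS/d

The observed yield is Y_obs = Y/(1 + k_d·θ_c) = 0.700 / (1 + 0.0755 × 15.3) = 0.700 / 2.155 = 0.3248 g VSS per g soluble BOD₅ removed.
Q·(S₀ − S) = 34900 × (479 − 19.5) × 10⁻³ = 16037 kg/d removed.
Biomass produced: P_X = Y_obs·Q·ΔS = 0.3248 × 16037 ≈ 5209 kg VSS/d.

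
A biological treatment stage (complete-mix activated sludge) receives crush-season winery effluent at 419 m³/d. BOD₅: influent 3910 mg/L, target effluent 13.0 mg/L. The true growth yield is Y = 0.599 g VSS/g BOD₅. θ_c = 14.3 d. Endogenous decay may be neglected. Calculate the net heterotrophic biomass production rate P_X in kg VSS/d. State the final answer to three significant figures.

P_X ≈ 978 kg VSS/d

Since k_d ≈ 0, Y_obs = Y = 0.599 g VSS/g BOD₅.
ΔS = 3910 − 13.0 = 3897 mg/L, so the substrate removal rate is 419 × 3897/1000 = 1633 kg BOD₅/d.
So the net sludge growth is P_X = 0.5990 × 1633 = 978.1 kg VSS/d.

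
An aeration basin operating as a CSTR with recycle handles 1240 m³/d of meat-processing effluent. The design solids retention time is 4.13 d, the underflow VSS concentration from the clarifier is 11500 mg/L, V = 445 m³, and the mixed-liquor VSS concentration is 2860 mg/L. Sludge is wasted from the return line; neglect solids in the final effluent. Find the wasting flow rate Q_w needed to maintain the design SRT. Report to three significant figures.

Q_w ≈ 26.8 m³/d

Wasting from the return line (neglecting effluent solids): Q_w = V·X / (θ_c·X_r) = 445.0 × 2860 / (4.13 × 11500) = 26.80 m³/d.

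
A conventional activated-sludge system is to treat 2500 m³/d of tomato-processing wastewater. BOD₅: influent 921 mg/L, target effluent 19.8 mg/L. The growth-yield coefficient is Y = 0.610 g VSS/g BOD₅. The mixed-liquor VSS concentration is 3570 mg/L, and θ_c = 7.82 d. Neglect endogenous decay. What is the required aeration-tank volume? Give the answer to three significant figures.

V ≈ 3010 m³

Biomass mass balance (decay neglected): V·X = Y·Q·(S₀ − S)·θ_c, so V = 0.610 × 2500 × (921 − 19.8) × 7.82 / 3570 = 3010 m³.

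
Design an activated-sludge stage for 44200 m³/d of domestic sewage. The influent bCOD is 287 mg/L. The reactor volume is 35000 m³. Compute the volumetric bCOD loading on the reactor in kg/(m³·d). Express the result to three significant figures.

L_v = Q S₀ / V = 44200 × 287 × 10⁻³ / 35000 = 0.3624 kg/(m³·d).

L_v ≈ 0.362 kg bCOD/(m³·d)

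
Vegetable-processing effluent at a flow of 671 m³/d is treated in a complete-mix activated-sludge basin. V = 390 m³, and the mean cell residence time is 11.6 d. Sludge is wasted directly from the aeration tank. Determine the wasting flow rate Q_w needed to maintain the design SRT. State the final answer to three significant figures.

Q_w ≈ 33.6 m³/d

With mixed-liquor wasting, θ_c = V/Q_w, so Q_w = V/θ_c = 390.0/11.6 = 33.62 m³/d.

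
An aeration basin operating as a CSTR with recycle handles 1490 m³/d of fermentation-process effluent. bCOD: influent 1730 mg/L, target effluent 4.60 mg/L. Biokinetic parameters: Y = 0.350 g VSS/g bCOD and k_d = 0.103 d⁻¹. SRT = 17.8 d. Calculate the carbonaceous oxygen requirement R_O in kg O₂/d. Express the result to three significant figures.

Observed yield with endogenous decay: Y_obs = Y / (1 + k_d·θ_c) = 0.350 / (1 + 0.103 × 17.8) = 0.350 / 2.833 = 0.1235 g VSS/g bCOD.
Mass of bCOD removed per day: Q(S₀ − S) = 1490 × 1725 g/m³ = 2571 kg/d.
P_X = Y_obs·Q·(S₀ − S) = 0.1235 × 2571 = 317.6 kg VSS/d.
R_O = Q·(S₀ − S) − 1.42·P_X = 2571 − 1.42 × 317.6 = 2120 kg O₂/d.

R_O ≈ 2120 kg O₂/d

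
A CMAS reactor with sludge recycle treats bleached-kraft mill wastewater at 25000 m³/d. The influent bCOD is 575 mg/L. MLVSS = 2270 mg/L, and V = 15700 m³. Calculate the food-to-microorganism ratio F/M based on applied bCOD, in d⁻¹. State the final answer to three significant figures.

F/M ≈ 0.403 d⁻¹

Food-to-microorganism ratio F/M = Q S₀ / (V X) = 25000 × 575 / (15700 × 2270) = 0.4034 d⁻¹.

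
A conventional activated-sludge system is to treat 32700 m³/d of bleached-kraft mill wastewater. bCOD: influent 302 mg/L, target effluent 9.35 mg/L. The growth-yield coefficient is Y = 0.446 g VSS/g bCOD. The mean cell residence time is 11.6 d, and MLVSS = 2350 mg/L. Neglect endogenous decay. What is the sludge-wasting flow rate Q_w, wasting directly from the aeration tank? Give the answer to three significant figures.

V·X = Y·Q·ΔS·θ_c gives V = 0.446 × 32700 × (302 − 9.35) × 11.6 / 2350 = 21068 m³.
With mixed-liquor wasting, θ_c = V/Q_w, so Q_w = V/θ_c = 21068/11.6 = 1816 m³/d.

Q_w ≈ 1820 m³/d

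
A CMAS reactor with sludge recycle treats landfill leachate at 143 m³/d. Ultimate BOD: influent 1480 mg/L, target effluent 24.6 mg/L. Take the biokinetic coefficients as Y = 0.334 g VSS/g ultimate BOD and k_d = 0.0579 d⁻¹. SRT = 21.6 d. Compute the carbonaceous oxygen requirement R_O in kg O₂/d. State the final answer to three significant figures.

R_O ≈ 164 kg O₂/d

The observed yield is Y_obs = Y/(1 + k_d·θ_c) = 0.334 / (1 + 0.0579 × 21.6) = 0.334 / 2.251 = 0.1484 g VSS per g ultimate BOD removed.
ΔS = 1480 − 24.6 = 1455 mg/L, so the substrate removal rate is 143 × 1455/1000 = 208.1 kg ultimate BOD/d.
Net sludge production P_X = 0.1484 × 208.1 = 30.89 kg VSS/d.
R_O = Q·ΔS − 1.42 P_X = 208.1 − 43.86 = 164.3 kg O₂/d.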